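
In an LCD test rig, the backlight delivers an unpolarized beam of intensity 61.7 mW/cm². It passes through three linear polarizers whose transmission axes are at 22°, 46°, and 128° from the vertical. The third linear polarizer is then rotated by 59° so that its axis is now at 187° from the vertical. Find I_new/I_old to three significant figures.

Before rotation:
Unpolarized light through the first polarizer → I₁ = ½ I₀, now polarized at 22°.
I₂ = I₁ cos²(46° − 22°) = 0.5 I₀ · cos²(24°) = 0.4173 I₀.
I₃ = I₂ cos²(128° − 46°) = 0.4173 I₀ · cos²(82°) = 0.008082 I₀.
After rotation:
Unpolarized light through the first polarizer → I₁ = ½ I₀, now polarized at 22°.
I₂ = I₁ cos²(46° − 22°) = 0.5 I₀ · cos²(24°) = 0.4173 I₀.
Angle between axes 2 and 3: 39°. I₃ = 0.4173 I₀ · cos²(39°) = 0.252 I₀.
Ratio = 0.252 / 0.008082 = 31.18.

I_new/I_old ≈ 31.2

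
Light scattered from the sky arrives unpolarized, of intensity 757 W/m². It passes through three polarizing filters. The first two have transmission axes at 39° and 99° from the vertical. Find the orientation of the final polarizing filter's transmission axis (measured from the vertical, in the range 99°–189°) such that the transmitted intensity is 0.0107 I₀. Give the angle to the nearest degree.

Unpolarized light through the first polarizer → I₁ = ½ I₀, now polarized at 39°.
I₂ = I₁ cos²(99° − 39°) = 0.5 I₀ · cos²(60°) = 0.125 I₀.
Need I₃/I₀ = 0.0107, so cos²(θ − 99°) = 0.0107 / 0.125 = 0.0856.
θ − 99° = arccos(√0.0856) = 73.0°, giving θ ≈ 99 + 73.0 = 172.0°.

θ ≈ 172°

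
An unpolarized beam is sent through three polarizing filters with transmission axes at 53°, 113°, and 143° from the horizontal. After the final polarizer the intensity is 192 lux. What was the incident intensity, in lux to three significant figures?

Unpolarized light through the first polarizer → I₁ = ½ I₀, now polarized at 53°.
I₂ = I₁ cos²(113° − 53°) = 0.5 I₀ · cos²(60°) = 0.125 I₀.
I₃ = I₂ cos²(143° − 113°) = 0.125 I₀ · cos²(30°) = 0.09375 I₀.
So 192 lux = 0.09375 I₀, giving I₀ = 192/0.09375 = 2048 lux.

I₀ ≈ 2050 lux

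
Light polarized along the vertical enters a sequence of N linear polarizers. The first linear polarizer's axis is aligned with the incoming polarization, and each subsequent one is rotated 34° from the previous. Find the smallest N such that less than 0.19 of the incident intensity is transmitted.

N = 6

First polarizer is aligned with the polarization: full transmission.
Each further stage multiplies by cos²(34°) = 0.6873.
After N polarizers: T = 0.6873^(N−1). Require T < 0.19 ⇒ N−1 > ln(0.19)/ln(0.6873) = 4.43, so N−1 ≥ 5 and N = 6.
Check: N=6 gives T = 0.1534 < 0.19; N=5 gives T = 0.2231.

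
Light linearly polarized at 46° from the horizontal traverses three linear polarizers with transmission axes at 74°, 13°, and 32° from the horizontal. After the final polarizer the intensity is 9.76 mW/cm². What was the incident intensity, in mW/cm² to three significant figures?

I₀ ≈ 59.6 mW/cm²

By Malus's law, I₁ = I₀ cos²(74° − 46°) = I₀ cos²(28°) = 0.7796 I₀.
I₂ = I₁ cos²(13° − 74°) = 0.7796 I₀ · cos²(61°) = 0.1832 I₀.
I₃ = I₂ cos²(32° − 13°) = 0.1832 I₀ · cos²(19°) = 0.1638 I₀.
So 9.76 mW/cm² = 0.1638 I₀, giving I₀ = 9.76/0.1638 = 59.58 mW/cm².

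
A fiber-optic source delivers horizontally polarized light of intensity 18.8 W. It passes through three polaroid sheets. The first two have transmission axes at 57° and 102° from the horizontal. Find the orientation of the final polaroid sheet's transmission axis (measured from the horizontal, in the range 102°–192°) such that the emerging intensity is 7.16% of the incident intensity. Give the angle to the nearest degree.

θ ≈ 148°

I₁ = I₀ cos²(57° − 0°) = I₀ cos²(57°) = 0.2966 I₀.
I₂ = I₁ cos²(102° − 57°) = 0.2966 I₀ · cos²(45°) = 0.1483 I₀.
Need I₃/I₀ = 0.0716, so cos²(θ − 102°) = 0.0716 / 0.1483 = 0.4828.
θ − 102° = arccos(√0.4828) = 46.0°, giving θ ≈ 102 + 46.0 = 148.0°.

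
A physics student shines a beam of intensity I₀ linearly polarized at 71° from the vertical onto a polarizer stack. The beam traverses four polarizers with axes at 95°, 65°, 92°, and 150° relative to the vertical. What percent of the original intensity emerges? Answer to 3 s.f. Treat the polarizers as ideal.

I₁ = I₀ cos²(95° − 71°) = I₀ cos²(24°) = 0.8346 I₀.
I₂ = I₁ cos²(65° − 95°) = 0.8346 I₀ · cos²(30°) = 0.6259 I₀.
I₃ = I₂ cos²(92° − 65°) = 0.6259 I₀ · cos²(27°) = 0.4969 I₀.
I₄ = I₃ cos²(150° − 92°) = 0.4969 I₀ · cos²(58°) = 0.1395 I₀.
That is 13.95% of the incident intensity.

≈ 14.0%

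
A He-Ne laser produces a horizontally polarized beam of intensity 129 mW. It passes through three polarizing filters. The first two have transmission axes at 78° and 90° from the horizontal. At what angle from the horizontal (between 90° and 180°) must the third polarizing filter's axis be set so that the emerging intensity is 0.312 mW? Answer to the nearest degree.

By Malus's law, I₁ = I₀ cos²(78° − 0°) = I₀ cos²(78°) = 0.04323 I₀.
I₂ = I₁ cos²(90° − 78°) = 0.04323 I₀ · cos²(12°) = 0.04136 I₀.
Target fraction: 0.312 / 129 mW = 0.002419 of I₀.
Need I₃/I₀ = 0.002419, so cos²(θ − 90°) = 0.002419 / 0.04136 = 0.05848.
θ − 90° = arccos(√0.05848) = 76.0°, giving θ ≈ 90 + 76.0 = 166.0°.

θ ≈ 166°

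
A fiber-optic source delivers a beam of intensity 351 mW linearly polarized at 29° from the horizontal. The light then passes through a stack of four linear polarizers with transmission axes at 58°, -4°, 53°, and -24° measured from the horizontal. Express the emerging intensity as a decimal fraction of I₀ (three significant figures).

By Malus's law, I₁ = 351 mW · cos²(29°) = 268.5 mW.
I₂ = I₁ · cos²(62°) = 268.5 · 0.2204 = 59.18 mW.
I₃ = I₂ · cos²(57°) = 59.18 · 0.2966 = 17.55 mW.
I₄ = I₃ · cos²(77°) = 17.55 · 0.0506 = 0.8883 mW.
Transmitted fraction = 0.002531.

I/I₀ ≈ 0.00253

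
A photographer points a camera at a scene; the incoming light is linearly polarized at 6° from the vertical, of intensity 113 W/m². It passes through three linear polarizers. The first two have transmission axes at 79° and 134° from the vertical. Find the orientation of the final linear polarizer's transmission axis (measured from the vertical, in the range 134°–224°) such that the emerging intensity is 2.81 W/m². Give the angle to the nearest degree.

θ ≈ 154°

By Malus's law, I₁ = I₀ cos²(79° − 6°) = I₀ cos²(73°) = 0.08548 I₀.
I₂ = I₁ cos²(134° − 79°) = 0.08548 I₀ · cos²(55°) = 0.02812 I₀.
Target fraction: 2.81 / 113 W/m² = 0.02487 of I₀.
Need I₃/I₀ = 0.02487, so cos²(θ − 134°) = 0.02487 / 0.02812 = 0.8842.
θ − 134° = arccos(√0.8842) = 19.9°, giving θ ≈ 134 + 19.9 = 153.9°.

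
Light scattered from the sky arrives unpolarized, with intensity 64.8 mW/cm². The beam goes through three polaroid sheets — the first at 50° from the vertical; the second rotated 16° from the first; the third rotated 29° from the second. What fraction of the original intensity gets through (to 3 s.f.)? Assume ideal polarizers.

Unpolarized light through the first polarizer → I₁ = 64.8 mW/cm²/2 = 32.4 mW/cm², polarized at 50°.
I₂ = I₁ · cos²(16°) = 32.4 · 0.924 = 29.94 mW/cm².
I₃ = I₂ · cos²(29°) = 29.94 · 0.765 = 22.9 mW/cm².
Transmitted fraction = 0.3534.

I/I₀ ≈ 0.353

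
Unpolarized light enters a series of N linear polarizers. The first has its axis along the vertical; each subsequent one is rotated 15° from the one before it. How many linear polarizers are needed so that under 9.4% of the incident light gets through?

N = 26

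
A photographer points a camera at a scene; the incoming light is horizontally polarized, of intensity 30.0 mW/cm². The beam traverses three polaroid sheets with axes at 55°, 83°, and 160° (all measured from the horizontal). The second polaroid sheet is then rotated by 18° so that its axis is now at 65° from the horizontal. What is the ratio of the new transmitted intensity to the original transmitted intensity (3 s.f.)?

Before rotation:
I₁ = I₀ cos²(55° − 0°) = I₀ cos²(55°) = 0.329 I₀.
I₂ = I₁ cos²(83° − 55°) = 0.329 I₀ · cos²(28°) = 0.2565 I₀.
I₃ = I₂ cos²(160° − 83°) = 0.2565 I₀ · cos²(77°) = 0.01298 I₀.
After rotation:
I₁ = I₀ cos²(55° − 0°) = I₀ cos²(55°) = 0.329 I₀.
I₂ = I₁ cos²(65° − 55°) = 0.329 I₀ · cos²(10°) = 0.3191 I₀.
Angle between axes 2 and 3: 85°. I₃ = 0.3191 I₀ · cos²(85°) = 0.002424 I₀.
Ratio = 0.002424 / 0.01298 = 0.1867.

I_new/I_old ≈ 0.187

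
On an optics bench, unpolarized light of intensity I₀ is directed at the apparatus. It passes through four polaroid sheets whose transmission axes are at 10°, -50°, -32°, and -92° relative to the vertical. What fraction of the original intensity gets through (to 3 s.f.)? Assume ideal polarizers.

≈ 0.0283 I₀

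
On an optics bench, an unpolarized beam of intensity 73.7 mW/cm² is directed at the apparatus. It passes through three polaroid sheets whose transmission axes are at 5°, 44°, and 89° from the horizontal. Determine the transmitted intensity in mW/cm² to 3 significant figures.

Unpolarized light through the first polarizer → I₁ = 73.7 mW/cm²/2 = 36.85 mW/cm², polarized at 5°.
I₂ = I₁ · cos²(39°) = 36.85 · 0.604 = 22.26 mW/cm².
I₃ = I₂ · cos²(45°) = 22.26 · 0.5 = 11.13 mW/cm².

I ≈ 11.1 mW/cm²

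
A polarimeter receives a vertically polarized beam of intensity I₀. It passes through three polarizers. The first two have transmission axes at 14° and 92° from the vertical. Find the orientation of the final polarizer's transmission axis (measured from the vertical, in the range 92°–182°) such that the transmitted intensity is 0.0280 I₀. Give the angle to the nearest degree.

θ ≈ 126°

By Malus's law, I₁ = I₀ cos²(14° − 0°) = I₀ cos²(14°) = 0.9415 I₀.
I₂ = I₁ cos²(92° − 14°) = 0.9415 I₀ · cos²(78°) = 0.0407 I₀.
Need I₃/I₀ = 0.028, so cos²(θ − 92°) = 0.028 / 0.0407 = 0.688.
θ − 92° = arccos(√0.688) = 34.0°, giving θ ≈ 92 + 34.0 = 126.0°.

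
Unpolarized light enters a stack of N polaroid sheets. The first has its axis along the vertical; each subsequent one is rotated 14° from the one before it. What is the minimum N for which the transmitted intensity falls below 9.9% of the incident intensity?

First polarizer halves the unpolarized light: factor 1/2.
Each further stage multiplies by cos²(14°) = 0.9415.
After N polarizers: T = 0.5·0.9415^(N−1). Require T < 0.099 ⇒ N−1 > ln(0.099/0.5)/ln(0.9415) = 26.85, so N−1 ≥ 27 and N = 28.
Check: N=28 gives T = 0.09813 < 0.099; N=27 gives T = 0.1042.

N = 28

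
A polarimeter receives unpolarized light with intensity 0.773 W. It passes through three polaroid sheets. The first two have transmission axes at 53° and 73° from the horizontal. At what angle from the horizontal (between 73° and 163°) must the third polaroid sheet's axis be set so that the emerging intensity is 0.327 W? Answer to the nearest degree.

θ ≈ 85°

Unpolarized light through the first polarizer → I₁ = ½ I₀, now polarized at 53°.
I₂ = I₁ cos²(73° − 53°) = 0.5 I₀ · cos²(20°) = 0.4415 I₀.
Target fraction: 0.327 / 0.773 W = 0.423 of I₀.
Need I₃/I₀ = 0.423, so cos²(θ − 73°) = 0.423 / 0.4415 = 0.9581.
θ − 73° = arccos(√0.9581) = 11.8°, giving θ ≈ 73 + 11.8 = 84.8°.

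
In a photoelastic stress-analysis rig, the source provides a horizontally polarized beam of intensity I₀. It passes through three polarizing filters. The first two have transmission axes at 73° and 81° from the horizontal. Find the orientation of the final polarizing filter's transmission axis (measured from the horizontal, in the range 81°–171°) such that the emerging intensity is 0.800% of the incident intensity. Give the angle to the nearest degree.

θ ≈ 153°

By Malus's law, I₁ = I₀ cos²(73° − 0°) = I₀ cos²(73°) = 0.08548 I₀.
I₂ = I₁ cos²(81° − 73°) = 0.08548 I₀ · cos²(8°) = 0.08383 I₀.
Need I₃/I₀ = 0.008, so cos²(θ − 81°) = 0.008 / 0.08383 = 0.09544.
θ − 81° = arccos(√0.09544) = 72.0°, giving θ ≈ 81 + 72.0 = 153.0°.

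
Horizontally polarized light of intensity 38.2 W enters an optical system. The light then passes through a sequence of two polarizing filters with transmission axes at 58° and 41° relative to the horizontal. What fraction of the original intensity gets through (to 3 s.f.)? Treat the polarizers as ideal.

By Malus's law, I₁ = 38.2 W · cos²(58°) = 10.73 W.
I₂ = I₁ · cos²(17°) = 10.73 · 0.9145 = 9.81 W.
Transmitted fraction = 0.2568.

I/I₀ ≈ 0.257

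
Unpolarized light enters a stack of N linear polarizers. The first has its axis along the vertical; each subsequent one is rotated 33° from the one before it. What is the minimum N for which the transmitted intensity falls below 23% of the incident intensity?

First polarizer halves the unpolarized light: factor 1/2.
Each further stage multiplies by cos²(33°) = 0.7034.
After N polarizers: T = 0.5·0.7034^(N−1). Require T < 0.23 ⇒ N−1 > ln(0.23/0.5)/ln(0.7034) = 2.21, so N−1 ≥ 3 and N = 4.
Check: N=4 gives T = 0.174 < 0.23; N=3 gives T = 0.2474.

N = 4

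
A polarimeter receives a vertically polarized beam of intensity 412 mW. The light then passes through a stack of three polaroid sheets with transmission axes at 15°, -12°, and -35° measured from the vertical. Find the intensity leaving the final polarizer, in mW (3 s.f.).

I ≈ 259 mW

I₁ = 412 mW · cos²(15°) = 384.4 mW.
I₂ = I₁ · cos²(27°) = 384.4 · 0.7939 = 305.2 mW.
I₃ = I₂ · cos²(23°) = 305.2 · 0.8473 = 258.6 mW.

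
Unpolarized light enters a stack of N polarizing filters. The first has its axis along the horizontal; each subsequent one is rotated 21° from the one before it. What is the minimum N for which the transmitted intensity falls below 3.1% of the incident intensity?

N = 22

First polarizer halves the unpolarized light: factor 1/2.
Each further stage multiplies by cos²(21°) = 0.8716.
After N polarizers: T = 0.5·0.8716^(N−1). Require T < 0.031 ⇒ N−1 > ln(0.031/0.5)/ln(0.8716) = 20.23, so N−1 ≥ 21 and N = 22.
Check: N=22 gives T = 0.02788 < 0.031; N=21 gives T = 0.03199.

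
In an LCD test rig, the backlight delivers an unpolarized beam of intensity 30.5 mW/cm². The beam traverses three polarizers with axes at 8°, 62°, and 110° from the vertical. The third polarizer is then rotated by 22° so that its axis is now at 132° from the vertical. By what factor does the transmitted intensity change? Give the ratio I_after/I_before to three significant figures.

Before rotation:
Unpolarized light through the first polarizer → I₁ = ½ I₀, now polarized at 8°.
I₂ = I₁ cos²(62° − 8°) = 0.5 I₀ · cos²(54°) = 0.1727 I₀.
I₃ = I₂ cos²(110° − 62°) = 0.1727 I₀ · cos²(48°) = 0.07734 I₀.
After rotation:
Unpolarized light through the first polarizer → I₁ = ½ I₀, now polarized at 8°.
I₂ = I₁ cos²(62° − 8°) = 0.5 I₀ · cos²(54°) = 0.1727 I₀.
I₃ = I₂ cos²(132° − 62°) = 0.1727 I₀ · cos²(70°) = 0.02021 I₀.
Ratio = 0.02021 / 0.07734 = 0.2613.

I_new/I_old ≈ 0.261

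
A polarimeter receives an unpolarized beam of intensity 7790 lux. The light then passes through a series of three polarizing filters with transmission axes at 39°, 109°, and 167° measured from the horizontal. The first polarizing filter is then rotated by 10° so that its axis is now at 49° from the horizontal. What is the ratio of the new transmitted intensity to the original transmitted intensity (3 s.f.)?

I_new/I_old ≈ 2.14

Before rotation:
Unpolarized light through the first polarizer → I₁ = ½ I₀, now polarized at 39°.
I₂ = I₁ cos²(109° − 39°) = 0.5 I₀ · cos²(70°) = 0.05849 I₀.
I₃ = I₂ cos²(167° − 109°) = 0.05849 I₀ · cos²(58°) = 0.01642 I₀.
After rotation:
Unpolarized light through the first polarizer → I₁ = ½ I₀, now polarized at 49°.
I₂ = I₁ cos²(109° − 49°) = 0.5 I₀ · cos²(60°) = 0.125 I₀.
I₃ = I₂ cos²(167° − 109°) = 0.125 I₀ · cos²(58°) = 0.0351 I₀.
Ratio = 0.0351 / 0.01642 = 2.137.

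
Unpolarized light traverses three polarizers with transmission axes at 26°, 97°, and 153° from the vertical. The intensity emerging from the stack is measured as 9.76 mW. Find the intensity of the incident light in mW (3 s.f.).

I₀ ≈ 589 mW

Unpolarized light through the first polarizer → I₁ = ½ I₀, now polarized at 26°.
I₂ = I₁ cos²(97° − 26°) = 0.5 I₀ · cos²(71°) = 0.053 I₀.
I₃ = I₂ cos²(153° − 97°) = 0.053 I₀ · cos²(56°) = 0.01657 I₀.
So 9.76 mW = 0.01657 I₀, giving I₀ = 9.76/0.01657 = 588.9 mW.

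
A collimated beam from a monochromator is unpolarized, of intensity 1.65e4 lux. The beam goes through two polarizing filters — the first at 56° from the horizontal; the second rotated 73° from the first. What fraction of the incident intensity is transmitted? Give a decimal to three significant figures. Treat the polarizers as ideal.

Unpolarized light through the first polarizer → I₁ = 1.65e4 lux/2 = 8250 lux, polarized at 56°.
I₂ = I₁ · cos²(73°) = 8250 · 0.08548 = 705.2 lux.
Transmitted fraction = 0.04274.

I/I₀ ≈ 0.0427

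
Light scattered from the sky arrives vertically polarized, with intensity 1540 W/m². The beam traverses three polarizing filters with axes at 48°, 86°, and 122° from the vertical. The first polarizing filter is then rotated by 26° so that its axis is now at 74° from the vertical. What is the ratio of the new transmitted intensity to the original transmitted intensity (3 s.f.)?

Before rotation:
I₁ = I₀ cos²(48° − 0°) = I₀ cos²(48°) = 0.4477 I₀.
I₂ = I₁ cos²(86° − 48°) = 0.4477 I₀ · cos²(38°) = 0.278 I₀.
I₃ = I₂ cos²(122° − 86°) = 0.278 I₀ · cos²(36°) = 0.182 I₀.
After rotation:
I₁ = I₀ cos²(74° − 0°) = I₀ cos²(74°) = 0.07598 I₀.
I₂ = I₁ cos²(86° − 74°) = 0.07598 I₀ · cos²(12°) = 0.07269 I₀.
I₃ = I₂ cos²(122° − 86°) = 0.07269 I₀ · cos²(36°) = 0.04758 I₀.
Ratio = 0.04758 / 0.182 = 0.2615.

I_new/I_old ≈ 0.261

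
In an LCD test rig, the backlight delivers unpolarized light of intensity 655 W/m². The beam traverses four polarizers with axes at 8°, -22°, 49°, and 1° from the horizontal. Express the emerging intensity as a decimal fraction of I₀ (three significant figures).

Unpolarized light through the first polarizer → I₁ = 655 W/m²/2 = 327.5 W/m², polarized at 8°.
I₂ = I₁ · cos²(30°) = 327.5 · 0.75 = 245.6 W/m².
I₃ = I₂ · cos²(71°) = 245.6 · 0.106 = 26.03 W/m².
I₄ = I₃ · cos²(48°) = 26.03 · 0.4477 = 11.66 W/m².
Transmitted fraction = 0.0178.

I/I₀ ≈ 0.0178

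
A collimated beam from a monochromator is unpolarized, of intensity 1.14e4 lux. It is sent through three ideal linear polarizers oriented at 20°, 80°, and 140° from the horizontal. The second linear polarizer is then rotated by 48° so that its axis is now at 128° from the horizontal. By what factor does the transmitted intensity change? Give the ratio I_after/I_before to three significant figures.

I_new/I_old ≈ 1.46

Before rotation:
Unpolarized light through the first polarizer → I₁ = ½ I₀, now polarized at 20°.
I₂ = I₁ cos²(80° − 20°) = 0.5 I₀ · cos²(60°) = 0.125 I₀.
I₃ = I₂ cos²(140° − 80°) = 0.125 I₀ · cos²(60°) = 0.03125 I₀.
After rotation:
Unpolarized light through the first polarizer → I₁ = ½ I₀, now polarized at 20°.
Angle between axes 1 and 2: 72°. I₂ = 0.5 I₀ · cos²(72°) = 0.04775 I₀.
I₃ = I₂ cos²(140° − 128°) = 0.04775 I₀ · cos²(12°) = 0.04568 I₀.
Ratio = 0.04568 / 0.03125 = 1.462.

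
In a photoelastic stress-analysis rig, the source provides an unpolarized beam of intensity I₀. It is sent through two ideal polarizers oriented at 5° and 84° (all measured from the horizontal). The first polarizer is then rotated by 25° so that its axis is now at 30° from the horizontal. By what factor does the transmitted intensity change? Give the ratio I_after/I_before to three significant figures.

I_new/I_old ≈ 9.49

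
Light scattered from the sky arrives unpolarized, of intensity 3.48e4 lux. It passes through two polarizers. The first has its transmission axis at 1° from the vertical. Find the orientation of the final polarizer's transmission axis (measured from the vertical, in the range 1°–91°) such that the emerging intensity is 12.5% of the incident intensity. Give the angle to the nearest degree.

Unpolarized light through the first polarizer → I₁ = ½ I₀, now polarized at 1°.
Need I₂/I₀ = 0.125, so cos²(θ − 1°) = 0.125 / 0.5 = 0.25.
θ − 1° = arccos(√0.25) = 60.0°, giving θ ≈ 1 + 60.0 = 61.0°.

θ ≈ 61°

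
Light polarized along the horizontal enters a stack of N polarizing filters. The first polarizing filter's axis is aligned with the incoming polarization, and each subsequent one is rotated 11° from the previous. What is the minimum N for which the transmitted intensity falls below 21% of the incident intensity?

N = 44

First polarizer is aligned with the polarization: full transmission.
Each further stage multiplies by cos²(11°) = 0.9636.
After N polarizers: T = 0.9636^(N−1). Require T < 0.21 ⇒ N−1 > ln(0.21)/ln(0.9636) = 42.08, so N−1 ≥ 43 and N = 44.
Check: N=44 gives T = 0.203 < 0.21; N=43 gives T = 0.2106.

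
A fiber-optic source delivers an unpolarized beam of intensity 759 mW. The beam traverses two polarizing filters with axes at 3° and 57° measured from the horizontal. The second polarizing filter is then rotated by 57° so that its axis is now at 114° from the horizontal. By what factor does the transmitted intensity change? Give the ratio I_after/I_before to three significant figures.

Before rotation:
Unpolarized light through the first polarizer → I₁ = ½ I₀, now polarized at 3°.
I₂ = I₁ cos²(57° − 3°) = 0.5 I₀ · cos²(54°) = 0.1727 I₀.
After rotation:
Unpolarized light through the first polarizer → I₁ = ½ I₀, now polarized at 3°.
Angle between axes 1 and 2: 69°. I₂ = 0.5 I₀ · cos²(69°) = 0.06421 I₀.
Ratio = 0.06421 / 0.1727 = 0.3717.

I_new/I_old ≈ 0.372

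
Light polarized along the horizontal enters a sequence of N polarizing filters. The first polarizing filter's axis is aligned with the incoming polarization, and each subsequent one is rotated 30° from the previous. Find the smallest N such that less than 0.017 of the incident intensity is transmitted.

First polarizer is aligned with the polarization: full transmission.
Each further stage multiplies by cos²(30°) = 0.75.
After N polarizers: T = 0.75^(N−1). Require T < 0.017 ⇒ N−1 > ln(0.017)/ln(0.75) = 14.16, so N−1 ≥ 15 and N = 16.
Check: N=16 gives T = 0.01336 < 0.017; N=15 gives T = 0.01782.

N = 16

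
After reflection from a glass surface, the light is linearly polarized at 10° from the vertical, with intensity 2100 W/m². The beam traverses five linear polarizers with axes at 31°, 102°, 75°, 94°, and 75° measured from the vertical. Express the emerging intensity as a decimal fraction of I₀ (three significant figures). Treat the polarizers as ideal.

By Malus's law, I₁ = 2100 W/m² · cos²(21°) = 1830 W/m².
I₂ = I₁ · cos²(71°) = 1830 · 0.106 = 194 W/m².
I₃ = I₂ · cos²(27°) = 194 · 0.7939 = 154 W/m².
I₄ = I₃ · cos²(19°) = 154 · 0.894 = 137.7 W/m².
I₅ = I₄ · cos²(19°) = 137.7 · 0.894 = 123.1 W/m².
Transmitted fraction = 0.05862.

I/I₀ ≈ 0.0586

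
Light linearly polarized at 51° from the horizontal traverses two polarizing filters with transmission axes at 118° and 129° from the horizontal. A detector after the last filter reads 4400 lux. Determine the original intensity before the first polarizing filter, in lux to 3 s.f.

I₁ = I₀ cos²(118° − 51°) = I₀ cos²(67°) = 0.1527 I₀.
I₂ = I₁ cos²(129° − 118°) = 0.1527 I₀ · cos²(11°) = 0.1471 I₀.
So 4400 lux = 0.1471 I₀, giving I₀ = 4400/0.1471 = 2.991e+04 lux.

I₀ ≈ 2.99e4 lux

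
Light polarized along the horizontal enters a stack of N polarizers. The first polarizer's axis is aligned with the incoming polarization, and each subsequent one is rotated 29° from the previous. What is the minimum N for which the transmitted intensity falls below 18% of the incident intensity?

N = 8

First polarizer is aligned with the polarization: full transmission.
Each further stage multiplies by cos²(29°) = 0.765.
After N polarizers: T = 0.765^(N−1). Require T < 0.18 ⇒ N−1 > ln(0.18)/ln(0.765) = 6.40, so N−1 ≥ 7 and N = 8.
Check: N=8 gives T = 0.1533 < 0.18; N=7 gives T = 0.2004.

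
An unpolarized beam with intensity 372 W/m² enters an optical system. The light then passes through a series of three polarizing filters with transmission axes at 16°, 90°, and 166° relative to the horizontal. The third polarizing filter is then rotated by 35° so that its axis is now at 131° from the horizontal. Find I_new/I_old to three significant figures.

Before rotation:
Unpolarized light through the first polarizer → I₁ = ½ I₀, now polarized at 16°.
I₂ = I₁ cos²(90° − 16°) = 0.5 I₀ · cos²(74°) = 0.03799 I₀.
I₃ = I₂ cos²(166° − 90°) = 0.03799 I₀ · cos²(76°) = 0.002223 I₀.
After rotation:
Unpolarized light through the first polarizer → I₁ = ½ I₀, now polarized at 16°.
I₂ = I₁ cos²(90° − 16°) = 0.5 I₀ · cos²(74°) = 0.03799 I₀.
I₃ = I₂ cos²(131° − 90°) = 0.03799 I₀ · cos²(41°) = 0.02164 I₀.
Ratio = 0.02164 / 0.002223 = 9.732.

I_new/I_old ≈ 9.73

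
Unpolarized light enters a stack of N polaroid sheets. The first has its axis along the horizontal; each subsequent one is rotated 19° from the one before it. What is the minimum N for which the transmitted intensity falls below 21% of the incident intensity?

N = 9

First polarizer halves the unpolarized light: factor 1/2.
Each further stage multiplies by cos²(19°) = 0.894.
After N polarizers: T = 0.5·0.894^(N−1). Require T < 0.21 ⇒ N−1 > ln(0.21/0.5)/ln(0.894) = 7.74, so N−1 ≥ 8 and N = 9.
Check: N=9 gives T = 0.204 < 0.21; N=8 gives T = 0.2282.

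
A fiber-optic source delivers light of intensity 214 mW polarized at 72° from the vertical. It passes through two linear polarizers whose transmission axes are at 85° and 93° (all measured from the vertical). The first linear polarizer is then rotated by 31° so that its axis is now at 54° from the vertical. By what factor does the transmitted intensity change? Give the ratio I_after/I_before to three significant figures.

Before rotation:
By Malus's law, I₁ = I₀ cos²(85° − 72°) = I₀ cos²(13°) = 0.9494 I₀.
I₂ = I₁ cos²(93° − 85°) = 0.9494 I₀ · cos²(8°) = 0.931 I₀.
After rotation:
I₁ = I₀ cos²(54° − 72°) = I₀ cos²(18°) = 0.9045 I₀.
I₂ = I₁ cos²(93° − 54°) = 0.9045 I₀ · cos²(39°) = 0.5463 I₀.
Ratio = 0.5463 / 0.931 = 0.5868.

I_new/I_old ≈ 0.587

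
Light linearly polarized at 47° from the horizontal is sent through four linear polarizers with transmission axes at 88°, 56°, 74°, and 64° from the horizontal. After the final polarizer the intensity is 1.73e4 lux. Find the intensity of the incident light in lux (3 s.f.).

I₀ ≈ 4.81e4 lux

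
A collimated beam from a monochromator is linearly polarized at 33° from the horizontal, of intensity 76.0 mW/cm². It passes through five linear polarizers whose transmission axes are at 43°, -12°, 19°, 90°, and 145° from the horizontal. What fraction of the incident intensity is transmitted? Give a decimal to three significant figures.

I/I₀ ≈ 0.00817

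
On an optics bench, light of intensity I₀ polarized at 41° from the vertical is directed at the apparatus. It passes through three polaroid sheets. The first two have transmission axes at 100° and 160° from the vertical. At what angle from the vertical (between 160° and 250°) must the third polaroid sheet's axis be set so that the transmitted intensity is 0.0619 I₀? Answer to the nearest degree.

θ ≈ 175°

I₁ = I₀ cos²(100° − 41°) = I₀ cos²(59°) = 0.2653 I₀.
I₂ = I₁ cos²(160° − 100°) = 0.2653 I₀ · cos²(60°) = 0.06632 I₀.
Need I₃/I₀ = 0.0619, so cos²(θ − 160°) = 0.0619 / 0.06632 = 0.9334.
θ − 160° = arccos(√0.9334) = 15.0°, giving θ ≈ 160 + 15.0 = 175.0°.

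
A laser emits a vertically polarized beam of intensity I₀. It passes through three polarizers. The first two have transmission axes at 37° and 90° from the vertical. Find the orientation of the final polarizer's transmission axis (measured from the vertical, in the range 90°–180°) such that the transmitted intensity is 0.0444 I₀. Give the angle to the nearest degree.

By Malus's law, I₁ = I₀ cos²(37° − 0°) = I₀ cos²(37°) = 0.6378 I₀.
I₂ = I₁ cos²(90° − 37°) = 0.6378 I₀ · cos²(53°) = 0.231 I₀.
Need I₃/I₀ = 0.0444, so cos²(θ − 90°) = 0.0444 / 0.231 = 0.1922.
θ − 90° = arccos(√0.1922) = 64.0°, giving θ ≈ 90 + 64.0 = 154.0°.

θ ≈ 154°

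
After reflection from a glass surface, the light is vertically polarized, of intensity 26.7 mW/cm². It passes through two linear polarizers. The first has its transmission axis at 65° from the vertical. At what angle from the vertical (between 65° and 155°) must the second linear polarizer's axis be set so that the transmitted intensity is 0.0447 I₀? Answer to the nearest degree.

By Malus's law, I₁ = I₀ cos²(65° − 0°) = I₀ cos²(65°) = 0.1786 I₀.
Need I₂/I₀ = 0.0447, so cos²(θ − 65°) = 0.0447 / 0.1786 = 0.2503.
θ − 65° = arccos(√0.2503) = 60.0°, giving θ ≈ 65 + 60.0 = 125.0°.

θ ≈ 125°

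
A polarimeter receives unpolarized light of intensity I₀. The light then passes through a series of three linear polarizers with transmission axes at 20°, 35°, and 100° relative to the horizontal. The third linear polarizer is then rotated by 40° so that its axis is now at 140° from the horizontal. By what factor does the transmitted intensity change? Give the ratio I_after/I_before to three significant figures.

I_new/I_old ≈ 0.375

Before rotation:
Unpolarized light through the first polarizer → I₁ = ½ I₀, now polarized at 20°.
I₂ = I₁ cos²(35° − 20°) = 0.5 I₀ · cos²(15°) = 0.4665 I₀.
I₃ = I₂ cos²(100° − 35°) = 0.4665 I₀ · cos²(65°) = 0.08332 I₀.
After rotation:
Unpolarized light through the first polarizer → I₁ = ½ I₀, now polarized at 20°.
I₂ = I₁ cos²(35° − 20°) = 0.5 I₀ · cos²(15°) = 0.4665 I₀.
Angle between axes 2 and 3: 75°. I₃ = 0.4665 I₀ · cos²(75°) = 0.03125 I₀.
Ratio = 0.03125 / 0.08332 = 0.3751.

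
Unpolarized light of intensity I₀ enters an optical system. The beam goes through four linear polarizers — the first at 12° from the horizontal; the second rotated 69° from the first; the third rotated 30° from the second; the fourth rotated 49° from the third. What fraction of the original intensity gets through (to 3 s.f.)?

≈ 0.0207 I₀

Unpolarized light through the first polarizer → I₁ = ½ I₀, now polarized at 12°.
I₂ = I₁ cos²(69°) = 0.5 · 0.1284 I₀ = 0.06421 I₀.
I₃ = I₂ cos²(30°) = 0.06421 · 0.75 I₀ = 0.04816 I₀.
I₄ = I₃ cos²(49°) = 0.04816 · 0.4304 I₀ = 0.02073 I₀.
Transmitted fraction = 0.02073.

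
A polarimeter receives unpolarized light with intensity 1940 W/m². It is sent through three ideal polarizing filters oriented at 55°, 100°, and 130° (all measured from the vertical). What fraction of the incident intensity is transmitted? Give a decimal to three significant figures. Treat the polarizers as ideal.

Unpolarized light through the first polarizer → I₁ = 1940 W/m²/2 = 970 W/m², polarized at 55°.
I₂ = I₁ · cos²(45°) = 970 · 0.5 = 485 W/m².
I₃ = I₂ · cos²(30°) = 485 · 0.75 = 363.8 W/m².
Transmitted fraction = 0.1875.

I/I₀ ≈ 0.188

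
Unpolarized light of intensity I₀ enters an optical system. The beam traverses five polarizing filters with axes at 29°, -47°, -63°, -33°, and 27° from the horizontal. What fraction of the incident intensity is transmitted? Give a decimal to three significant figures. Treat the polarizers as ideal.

Unpolarized light through the first polarizer → I₁ = ½ I₀, now polarized at 29°.
I₂ = I₁ cos²(-47° − 29°) = 0.5 I₀ · cos²(76°) = 0.02926 I₀.
I₃ = I₂ cos²(-63° + 47°) = 0.02926 I₀ · cos²(16°) = 0.02704 I₀.
I₄ = I₃ cos²(-33° + 63°) = 0.02704 I₀ · cos²(30°) = 0.02028 I₀.
I₅ = I₄ cos²(27° + 33°) = 0.02028 I₀ · cos²(60°) = 0.00507 I₀.
Transmitted fraction = 0.00507.

≈ 0.00507 I₀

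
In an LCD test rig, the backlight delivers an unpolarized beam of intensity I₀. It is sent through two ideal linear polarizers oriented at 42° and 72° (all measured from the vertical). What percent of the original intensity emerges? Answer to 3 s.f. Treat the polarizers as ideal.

≈ 37.5%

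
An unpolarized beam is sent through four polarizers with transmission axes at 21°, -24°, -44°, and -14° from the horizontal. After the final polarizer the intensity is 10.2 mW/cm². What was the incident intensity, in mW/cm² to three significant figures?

I₀ ≈ 61.6 mW/cm²

Unpolarized light through the first polarizer → I₁ = ½ I₀, now polarized at 21°.
I₂ = I₁ cos²(-24° − 21°) = 0.5 I₀ · cos²(45°) = 0.25 I₀.
I₃ = I₂ cos²(-44° + 24°) = 0.25 I₀ · cos²(20°) = 0.2208 I₀.
I₄ = I₃ cos²(-14° + 44°) = 0.2208 I₀ · cos²(30°) = 0.1656 I₀.
So 10.2 mW/cm² = 0.1656 I₀, giving I₀ = 10.2/0.1656 = 61.61 mW/cm².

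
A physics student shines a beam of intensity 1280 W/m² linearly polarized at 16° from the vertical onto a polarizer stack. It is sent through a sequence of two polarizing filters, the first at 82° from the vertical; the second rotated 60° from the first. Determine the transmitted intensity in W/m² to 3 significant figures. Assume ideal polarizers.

I ≈ 52.9 W/m²

I₁ = 1280 W/m² · cos²(66°) = 211.8 W/m².
I₂ = I₁ · cos²(60°) = 211.8 · 0.25 = 52.94 W/m².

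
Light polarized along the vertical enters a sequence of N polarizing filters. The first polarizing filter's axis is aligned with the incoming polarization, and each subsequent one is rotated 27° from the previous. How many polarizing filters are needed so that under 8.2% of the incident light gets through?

First polarizer is aligned with the polarization: full transmission.
Each further stage multiplies by cos²(27°) = 0.7939.
After N polarizers: T = 0.7939^(N−1). Require T < 0.082 ⇒ N−1 > ln(0.082)/ln(0.7939) = 10.84, so N−1 ≥ 11 and N = 12.
Check: N=12 gives T = 0.07895 < 0.082; N=11 gives T = 0.09945.

N = 12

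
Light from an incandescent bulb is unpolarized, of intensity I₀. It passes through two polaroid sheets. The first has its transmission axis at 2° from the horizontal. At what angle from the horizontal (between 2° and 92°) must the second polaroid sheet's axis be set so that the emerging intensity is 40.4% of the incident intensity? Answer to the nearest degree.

θ ≈ 28°

Unpolarized light through the first polarizer → I₁ = ½ I₀, now polarized at 2°.
Need I₂/I₀ = 0.404, so cos²(θ − 2°) = 0.404 / 0.5 = 0.808.
θ − 2° = arccos(√0.808) = 26.0°, giving θ ≈ 2 + 26.0 = 28.0°.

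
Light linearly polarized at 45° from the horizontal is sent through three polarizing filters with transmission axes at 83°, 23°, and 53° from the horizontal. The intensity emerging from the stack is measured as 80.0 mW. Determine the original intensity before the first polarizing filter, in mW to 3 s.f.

I₁ = I₀ cos²(83° − 45°) = I₀ cos²(38°) = 0.621 I₀.
I₂ = I₁ cos²(23° − 83°) = 0.621 I₀ · cos²(60°) = 0.1552 I₀.
I₃ = I₂ cos²(53° − 23°) = 0.1552 I₀ · cos²(30°) = 0.1164 I₀.
So 80.0 mW = 0.1164 I₀, giving I₀ = 80.0/0.1164 = 687.1 mW.

I₀ ≈ 687 mW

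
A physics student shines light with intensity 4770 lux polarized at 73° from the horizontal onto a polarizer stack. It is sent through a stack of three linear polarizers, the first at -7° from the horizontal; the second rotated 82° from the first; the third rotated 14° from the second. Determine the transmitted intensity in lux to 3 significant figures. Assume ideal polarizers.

I ≈ 2.62 lux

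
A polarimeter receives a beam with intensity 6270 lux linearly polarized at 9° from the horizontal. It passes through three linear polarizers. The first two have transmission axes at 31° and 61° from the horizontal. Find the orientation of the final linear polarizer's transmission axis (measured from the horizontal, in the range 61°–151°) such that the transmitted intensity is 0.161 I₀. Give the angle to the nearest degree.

θ ≈ 121°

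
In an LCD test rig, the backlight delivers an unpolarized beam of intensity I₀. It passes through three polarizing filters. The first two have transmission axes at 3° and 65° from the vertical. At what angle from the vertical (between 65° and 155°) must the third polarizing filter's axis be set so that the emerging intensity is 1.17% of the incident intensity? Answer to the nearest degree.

Unpolarized light through the first polarizer → I₁ = ½ I₀, now polarized at 3°.
I₂ = I₁ cos²(65° − 3°) = 0.5 I₀ · cos²(62°) = 0.1102 I₀.
Need I₃/I₀ = 0.0117, so cos²(θ − 65°) = 0.0117 / 0.1102 = 0.1062.
θ − 65° = arccos(√0.1062) = 71.0°, giving θ ≈ 65 + 71.0 = 136.0°.

θ ≈ 136°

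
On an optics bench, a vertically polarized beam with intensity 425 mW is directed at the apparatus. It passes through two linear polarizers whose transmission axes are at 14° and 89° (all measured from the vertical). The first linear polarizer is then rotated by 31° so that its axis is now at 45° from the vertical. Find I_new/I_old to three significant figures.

I_new/I_old ≈ 4.10

Before rotation:
By Malus's law, I₁ = I₀ cos²(14° − 0°) = I₀ cos²(14°) = 0.9415 I₀.
I₂ = I₁ cos²(89° − 14°) = 0.9415 I₀ · cos²(75°) = 0.06307 I₀.
After rotation:
I₁ = I₀ cos²(45° − 0°) = I₀ cos²(45°) = 0.5 I₀.
I₂ = I₁ cos²(89° − 45°) = 0.5 I₀ · cos²(44°) = 0.2587 I₀.
Ratio = 0.2587 / 0.06307 = 4.102.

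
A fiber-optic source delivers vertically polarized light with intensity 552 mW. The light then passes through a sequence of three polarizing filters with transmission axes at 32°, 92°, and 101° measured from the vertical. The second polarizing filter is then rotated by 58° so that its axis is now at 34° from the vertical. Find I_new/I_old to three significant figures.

Before rotation:
I₁ = I₀ cos²(32° − 0°) = I₀ cos²(32°) = 0.7192 I₀.
I₂ = I₁ cos²(92° − 32°) = 0.7192 I₀ · cos²(60°) = 0.1798 I₀.
I₃ = I₂ cos²(101° − 92°) = 0.1798 I₀ · cos²(9°) = 0.1754 I₀.
After rotation:
I₁ = I₀ cos²(32° − 0°) = I₀ cos²(32°) = 0.7192 I₀.
I₂ = I₁ cos²(34° − 32°) = 0.7192 I₀ · cos²(2°) = 0.7183 I₀.
I₃ = I₂ cos²(101° − 34°) = 0.7183 I₀ · cos²(67°) = 0.1097 I₀.
Ratio = 0.1097 / 0.1754 = 0.6252.

I_new/I_old ≈ 0.625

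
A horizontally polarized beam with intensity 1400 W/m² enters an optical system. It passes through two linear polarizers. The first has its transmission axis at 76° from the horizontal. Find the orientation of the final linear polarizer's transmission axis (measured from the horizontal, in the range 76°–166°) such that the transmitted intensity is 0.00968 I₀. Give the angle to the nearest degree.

By Malus's law, I₁ = I₀ cos²(76° − 0°) = I₀ cos²(76°) = 0.05853 I₀.
Need I₂/I₀ = 0.00968, so cos²(θ − 76°) = 0.00968 / 0.05853 = 0.1654.
θ − 76° = arccos(√0.1654) = 66.0°, giving θ ≈ 76 + 66.0 = 142.0°.

θ ≈ 142°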